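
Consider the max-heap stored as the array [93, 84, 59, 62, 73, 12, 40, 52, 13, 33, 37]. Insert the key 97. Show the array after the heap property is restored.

append 97 at index 11 → [93, 84, 59, 62, 73, 12, 40, 52, 13, 33, 37, 97]
97 > parent 12 at index 5, swap → [93, 84, 59, 62, 73, 97, 40, 52, 13, 33, 37, 12]
97 > parent 59 at index 2, swap → [93, 84, 97, 62, 73, 59, 40, 52, 13, 33, 37, 12]
97 > parent 93 at index 0, swap → [97, 84, 93, 62, 73, 59, 40, 52, 13, 33, 37, 12]

[97, 84, 93, 62, 73, 59, 40, 52, 13, 33, 37, 12]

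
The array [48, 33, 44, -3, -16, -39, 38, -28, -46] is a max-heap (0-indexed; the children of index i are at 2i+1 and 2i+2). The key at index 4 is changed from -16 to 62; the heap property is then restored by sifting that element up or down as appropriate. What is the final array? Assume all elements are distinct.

[62, 48, 44, -3, 33, -39, 38, -28, -46]

set index 4 from -16 to 62 → [48, 33, 44, -3, 62, -39, 38, -28, -46]
62 > parent 33 at index 1, swap → [48, 62, 44, -3, 33, -39, 38, -28, -46]
62 > parent 48 at index 0, swap → [62, 48, 44, -3, 33, -39, 38, -28, -46]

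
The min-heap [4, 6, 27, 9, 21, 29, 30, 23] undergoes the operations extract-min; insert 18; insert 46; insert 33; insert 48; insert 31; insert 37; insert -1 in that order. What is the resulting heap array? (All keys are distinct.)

extract-min → returns 4:
  remove root 4; move last element 23 to root → [23, 6, 27, 9, 21, 29, 30]
  23 vs smaller child 6 at index 1, swap → [6, 23, 27, 9, 21, 29, 30]
  23 vs smaller child 9 at index 3, swap → [6, 9, 27, 23, 21, 29, 30]
insert 18:
  append 18 at index 7 → [6, 9, 27, 23, 21, 29, 30, 18]
  18 < parent 23 at index 3, swap → [6, 9, 27, 18, 21, 29, 30, 23]
insert 46:
  append 46 at index 8 → [6, 9, 27, 18, 21, 29, 30, 23, 46] (no swap needed)
insert 33:
  append 33 at index 9 → [6, 9, 27, 18, 21, 29, 30, 23, 46, 33] (no swap needed)
insert 48:
  append 48 at index 10 → [6, 9, 27, 18, 21, 29, 30, 23, 46, 33, 48] (no swap needed)
insert 31:
  append 31 at index 11 → [6, 9, 27, 18, 21, 29, 30, 23, 46, 33, 48, 31] (no swap needed)
insert 37:
  append 37 at index 12 → [6, 9, 27, 18, 21, 29, 30, 23, 46, 33, 48, 31, 37] (no swap needed)
insert -1:
  append -1 at index 13 → [6, 9, 27, 18, 21, 29, 30, 23, 46, 33, 48, 31, 37, -1]
  -1 < parent 30 at index 6, swap → [6, 9, 27, 18, 21, 29, -1, 23, 46, 33, 48, 31, 37, 30]
  -1 < parent 27 at index 2, swap → [6, 9, -1, 18, 21, 29, 27, 23, 46, 33, 48, 31, 37, 30]
  -1 < parent 6 at index 0, swap → [-1, 9, 6, 18, 21, 29, 27, 23, 46, 33, 48, 31, 37, 30]

[-1, 9, 6, 18, 21, 29, 27, 23, 46, 33, 48, 31, 37, 30]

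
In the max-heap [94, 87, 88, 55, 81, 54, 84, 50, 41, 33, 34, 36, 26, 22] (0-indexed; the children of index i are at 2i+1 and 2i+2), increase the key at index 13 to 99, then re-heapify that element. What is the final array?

set index 13 from 22 to 99 → [94, 87, 88, 55, 81, 54, 84, 50, 41, 33, 34, 36, 26, 99]
99 > parent 84 at index 6, swap → [94, 87, 88, 55, 81, 54, 99, 50, 41, 33, 34, 36, 26, 84]
99 > parent 88 at index 2, swap → [94, 87, 99, 55, 81, 54, 88, 50, 41, 33, 34, 36, 26, 84]
99 > parent 94 at index 0, swap → [99, 87, 94, 55, 81, 54, 88, 50, 41, 33, 34, 36, 26, 84]

[99, 87, 94, 55, 81, 54, 88, 50, 41, 33, 34, 36, 26, 84]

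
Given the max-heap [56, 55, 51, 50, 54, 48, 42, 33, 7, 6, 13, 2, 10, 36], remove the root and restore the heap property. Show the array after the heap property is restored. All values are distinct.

[55, 54, 51, 50, 36, 48, 42, 33, 7, 6, 13, 2, 10]

remove root 56; move last element 36 to root → [36, 55, 51, 50, 54, 48, 42, 33, 7, 6, 13, 2, 10]
36 vs larger child 55 at index 1, swap → [55, 36, 51, 50, 54, 48, 42, 33, 7, 6, 13, 2, 10]
36 vs larger child 54 at index 4, swap → [55, 54, 51, 50, 36, 48, 42, 33, 7, 6, 13, 2, 10]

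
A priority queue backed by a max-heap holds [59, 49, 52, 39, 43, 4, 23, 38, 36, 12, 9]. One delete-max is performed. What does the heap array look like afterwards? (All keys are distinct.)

remove root 59; move last element 9 to root → [9, 49, 52, 39, 43, 4, 23, 38, 36, 12]
9 vs larger child 52 at index 2, swap → [52, 49, 9, 39, 43, 4, 23, 38, 36, 12]
9 vs larger child 23 at index 6, swap → [52, 49, 23, 39, 43, 4, 9, 38, 36, 12]

[52, 49, 23, 39, 43, 4, 9, 38, 36, 12]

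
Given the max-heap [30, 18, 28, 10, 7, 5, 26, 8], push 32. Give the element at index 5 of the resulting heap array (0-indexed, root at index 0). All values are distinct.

5

append 32 at index 8 → [30, 18, 28, 10, 7, 5, 26, 8, 32]
32 > parent 10 at index 3, swap → [30, 18, 28, 32, 7, 5, 26, 8, 10]
32 > parent 18 at index 1, swap → [30, 32, 28, 18, 7, 5, 26, 8, 10]
32 > parent 30 at index 0, swap → [32, 30, 28, 18, 7, 5, 26, 8, 10]
resulting array: [32, 30, 28, 18, 7, 5, 26, 8, 10]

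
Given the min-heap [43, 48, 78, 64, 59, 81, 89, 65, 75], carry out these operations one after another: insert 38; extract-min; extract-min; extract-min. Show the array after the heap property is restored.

[59, 64, 78, 65, 75, 81, 89]

insert 38:
  append 38 at index 9 → [43, 48, 78, 64, 59, 81, 89, 65, 75, 38]
  38 < parent 59 at index 4, swap → [43, 48, 78, 64, 38, 81, 89, 65, 75, 59]
  38 < parent 48 at index 1, swap → [43, 38, 78, 64, 48, 81, 89, 65, 75, 59]
  38 < parent 43 at index 0, swap → [38, 43, 78, 64, 48, 81, 89, 65, 75, 59]
extract-min → returns 38:
  remove root 38; move last element 59 to root → [59, 43, 78, 64, 48, 81, 89, 65, 75]
  59 vs smaller child 43 at index 1, swap → [43, 59, 78, 64, 48, 81, 89, 65, 75]
  59 vs smaller child 48 at index 4, swap → [43, 48, 78, 64, 59, 81, 89, 65, 75]
extract-min → returns 43:
  remove root 43; move last element 75 to root → [75, 48, 78, 64, 59, 81, 89, 65]
  75 vs smaller child 48 at index 1, swap → [48, 75, 78, 64, 59, 81, 89, 65]
  75 vs smaller child 59 at index 4, swap → [48, 59, 78, 64, 75, 81, 89, 65]
extract-min → returns 48:
  remove root 48; move last element 65 to root → [65, 59, 78, 64, 75, 81, 89]
  65 vs smaller child 59 at index 1, swap → [59, 65, 78, 64, 75, 81, 89]
  65 vs smaller child 64 at index 3, swap → [59, 64, 78, 65, 75, 81, 89]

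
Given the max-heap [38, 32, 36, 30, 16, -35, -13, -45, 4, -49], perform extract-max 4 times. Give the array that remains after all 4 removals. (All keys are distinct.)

extract-max #1 returns 38:
  remove root 38; move last element -49 to root → [-49, 32, 36, 30, 16, -35, -13, -45, 4]
  -49 vs larger child 36 at index 2, swap → [36, 32, -49, 30, 16, -35, -13, -45, 4]
  -49 vs larger child -13 at index 6, swap → [36, 32, -13, 30, 16, -35, -49, -45, 4]
extract-max #2 returns 36:
  remove root 36; move last element 4 to root → [4, 32, -13, 30, 16, -35, -49, -45]
  4 vs larger child 32 at index 1, swap → [32, 4, -13, 30, 16, -35, -49, -45]
  4 vs larger child 30 at index 3, swap → [32, 30, -13, 4, 16, -35, -49, -45]
extract-max #3 returns 32:
  remove root 32; move last element -45 to root → [-45, 30, -13, 4, 16, -35, -49]
  -45 vs larger child 30 at index 1, swap → [30, -45, -13, 4, 16, -35, -49]
  -45 vs larger child 16 at index 4, swap → [30, 16, -13, 4, -45, -35, -49]
extract-max #4 returns 30:
  remove root 30; move last element -49 to root → [-49, 16, -13, 4, -45, -35]
  -49 vs larger child 16 at index 1, swap → [16, -49, -13, 4, -45, -35]
  -49 vs larger child 4 at index 3, swap → [16, 4, -13, -49, -45, -35]

[16, 4, -13, -49, -45, -35]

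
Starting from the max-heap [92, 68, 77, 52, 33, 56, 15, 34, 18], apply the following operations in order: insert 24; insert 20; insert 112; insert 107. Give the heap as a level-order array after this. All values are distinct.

[112, 68, 107, 52, 33, 92, 15, 34, 18, 24, 20, 56, 77]

insert 24:
  append 24 at index 9 → [92, 68, 77, 52, 33, 56, 15, 34, 18, 24] (no swap needed)
insert 20:
  append 20 at index 10 → [92, 68, 77, 52, 33, 56, 15, 34, 18, 24, 20] (no swap needed)
insert 112:
  append 112 at index 11 → [92, 68, 77, 52, 33, 56, 15, 34, 18, 24, 20, 112]
  112 > parent 56 at index 5, swap → [92, 68, 77, 52, 33, 112, 15, 34, 18, 24, 20, 56]
  112 > parent 77 at index 2, swap → [92, 68, 112, 52, 33, 77, 15, 34, 18, 24, 20, 56]
  112 > parent 92 at index 0, swap → [112, 68, 92, 52, 33, 77, 15, 34, 18, 24, 20, 56]
insert 107:
  append 107 at index 12 → [112, 68, 92, 52, 33, 77, 15, 34, 18, 24, 20, 56, 107]
  107 > parent 77 at index 5, swap → [112, 68, 92, 52, 33, 107, 15, 34, 18, 24, 20, 56, 77]
  107 > parent 92 at index 2, swap → [112, 68, 107, 52, 33, 92, 15, 34, 18, 24, 20, 56, 77]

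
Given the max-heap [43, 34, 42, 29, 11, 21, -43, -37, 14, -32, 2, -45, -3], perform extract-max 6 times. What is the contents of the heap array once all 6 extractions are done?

[11, 2, -3, -37, -45, -32, -43]

extract-max #1 returns 43:
  remove root 43; move last element -3 to root → [-3, 34, 42, 29, 11, 21, -43, -37, 14, -32, 2, -45]
  -3 vs larger child 42 at index 2, swap → [42, 34, -3, 29, 11, 21, -43, -37, 14, -32, 2, -45]
  -3 vs larger child 21 at index 5, swap → [42, 34, 21, 29, 11, -3, -43, -37, 14, -32, 2, -45]
extract-max #2 returns 42:
  remove root 42; move last element -45 to root → [-45, 34, 21, 29, 11, -3, -43, -37, 14, -32, 2]
  -45 vs larger child 34 at index 1, swap → [34, -45, 21, 29, 11, -3, -43, -37, 14, -32, 2]
  -45 vs larger child 29 at index 3, swap → [34, 29, 21, -45, 11, -3, -43, -37, 14, -32, 2]
  -45 vs larger child 14 at index 8, swap → [34, 29, 21, 14, 11, -3, -43, -37, -45, -32, 2]
extract-max #3 returns 34:
  remove root 34; move last element 2 to root → [2, 29, 21, 14, 11, -3, -43, -37, -45, -32]
  2 vs larger child 29 at index 1, swap → [29, 2, 21, 14, 11, -3, -43, -37, -45, -32]
  2 vs larger child 14 at index 3, swap → [29, 14, 21, 2, 11, -3, -43, -37, -45, -32]
extract-max #4 returns 29:
  remove root 29; move last element -32 to root → [-32, 14, 21, 2, 11, -3, -43, -37, -45]
  -32 vs larger child 21 at index 2, swap → [21, 14, -32, 2, 11, -3, -43, -37, -45]
  -32 vs larger child -3 at index 5, swap → [21, 14, -3, 2, 11, -32, -43, -37, -45]
extract-max #5 returns 21:
  remove root 21; move last element -45 to root → [-45, 14, -3, 2, 11, -32, -43, -37]
  -45 vs larger child 14 at index 1, swap → [14, -45, -3, 2, 11, -32, -43, -37]
  -45 vs larger child 11 at index 4, swap → [14, 11, -3, 2, -45, -32, -43, -37]
extract-max #6 returns 14:
  remove root 14; move last element -37 to root → [-37, 11, -3, 2, -45, -32, -43]
  -37 vs larger child 11 at index 1, swap → [11, -37, -3, 2, -45, -32, -43]
  -37 vs larger child 2 at index 3, swap → [11, 2, -3, -37, -45, -32, -43]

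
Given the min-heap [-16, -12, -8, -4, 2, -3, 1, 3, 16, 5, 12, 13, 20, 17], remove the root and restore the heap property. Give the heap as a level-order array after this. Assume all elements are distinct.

[-12, -4, -8, 3, 2, -3, 1, 17, 16, 5, 12, 13, 20]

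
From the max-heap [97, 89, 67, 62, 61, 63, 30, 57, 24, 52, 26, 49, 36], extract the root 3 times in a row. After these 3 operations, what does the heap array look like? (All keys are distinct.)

[63, 62, 49, 57, 61, 26, 30, 36, 24, 52]

extract-max #1 returns 97:
  remove root 97; move last element 36 to root → [36, 89, 67, 62, 61, 63, 30, 57, 24, 52, 26, 49]
  36 vs larger child 89 at index 1, swap → [89, 36, 67, 62, 61, 63, 30, 57, 24, 52, 26, 49]
  36 vs larger child 62 at index 3, swap → [89, 62, 67, 36, 61, 63, 30, 57, 24, 52, 26, 49]
  36 vs larger child 57 at index 7, swap → [89, 62, 67, 57, 61, 63, 30, 36, 24, 52, 26, 49]
extract-max #2 returns 89:
  remove root 89; move last element 49 to root → [49, 62, 67, 57, 61, 63, 30, 36, 24, 52, 26]
  49 vs larger child 67 at index 2, swap → [67, 62, 49, 57, 61, 63, 30, 36, 24, 52, 26]
  49 vs larger child 63 at index 5, swap → [67, 62, 63, 57, 61, 49, 30, 36, 24, 52, 26]
extract-max #3 returns 67:
  remove root 67; move last element 26 to root → [26, 62, 63, 57, 61, 49, 30, 36, 24, 52]
  26 vs larger child 63 at index 2, swap → [63, 62, 26, 57, 61, 49, 30, 36, 24, 52]
  26 vs larger child 49 at index 5, swap → [63, 62, 49, 57, 61, 26, 30, 36, 24, 52]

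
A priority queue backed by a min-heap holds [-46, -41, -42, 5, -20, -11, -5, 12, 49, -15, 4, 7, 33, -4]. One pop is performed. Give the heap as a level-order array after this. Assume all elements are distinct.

remove root -46; move last element -4 to root → [-4, -41, -42, 5, -20, -11, -5, 12, 49, -15, 4, 7, 33]
-4 vs smaller child -42 at index 2, swap → [-42, -41, -4, 5, -20, -11, -5, 12, 49, -15, 4, 7, 33]
-4 vs smaller child -11 at index 5, swap → [-42, -41, -11, 5, -20, -4, -5, 12, 49, -15, 4, 7, 33]

[-42, -41, -11, 5, -20, -4, -5, 12, 49, -15, 4, 7, 33]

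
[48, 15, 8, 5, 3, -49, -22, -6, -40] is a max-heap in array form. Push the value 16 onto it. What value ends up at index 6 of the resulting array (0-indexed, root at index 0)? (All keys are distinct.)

-22

append 16 at index 9 → [48, 15, 8, 5, 3, -49, -22, -6, -40, 16]
16 > parent 3 at index 4, swap → [48, 15, 8, 5, 16, -49, -22, -6, -40, 3]
16 > parent 15 at index 1, swap → [48, 16, 8, 5, 15, -49, -22, -6, -40, 3]
resulting array: [48, 16, 8, 5, 15, -49, -22, -6, -40, 3]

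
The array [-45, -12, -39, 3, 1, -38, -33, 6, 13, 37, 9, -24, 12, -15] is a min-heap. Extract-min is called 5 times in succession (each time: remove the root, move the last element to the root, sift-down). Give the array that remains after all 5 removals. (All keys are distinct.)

extract-min #1 returns -45:
  remove root -45; move last element -15 to root → [-15, -12, -39, 3, 1, -38, -33, 6, 13, 37, 9, -24, 12]
  -15 vs smaller child -39 at index 2, swap → [-39, -12, -15, 3, 1, -38, -33, 6, 13, 37, 9, -24, 12]
  -15 vs smaller child -38 at index 5, swap → [-39, -12, -38, 3, 1, -15, -33, 6, 13, 37, 9, -24, 12]
  -15 vs smaller child -24 at index 11, swap → [-39, -12, -38, 3, 1, -24, -33, 6, 13, 37, 9, -15, 12]
extract-min #2 returns -39:
  remove root -39; move last element 12 to root → [12, -12, -38, 3, 1, -24, -33, 6, 13, 37, 9, -15]
  12 vs smaller child -38 at index 2, swap → [-38, -12, 12, 3, 1, -24, -33, 6, 13, 37, 9, -15]
  12 vs smaller child -33 at index 6, swap → [-38, -12, -33, 3, 1, -24, 12, 6, 13, 37, 9, -15]
extract-min #3 returns -38:
  remove root -38; move last element -15 to root → [-15, -12, -33, 3, 1, -24, 12, 6, 13, 37, 9]
  -15 vs smaller child -33 at index 2, swap → [-33, -12, -15, 3, 1, -24, 12, 6, 13, 37, 9]
  -15 vs smaller child -24 at index 5, swap → [-33, -12, -24, 3, 1, -15, 12, 6, 13, 37, 9]
extract-min #4 returns -33:
  remove root -33; move last element 9 to root → [9, -12, -24, 3, 1, -15, 12, 6, 13, 37]
  9 vs smaller child -24 at index 2, swap → [-24, -12, 9, 3, 1, -15, 12, 6, 13, 37]
  9 vs smaller child -15 at index 5, swap → [-24, -12, -15, 3, 1, 9, 12, 6, 13, 37]
extract-min #5 returns -24:
  remove root -24; move last element 37 to root → [37, -12, -15, 3, 1, 9, 12, 6, 13]
  37 vs smaller child -15 at index 2, swap → [-15, -12, 37, 3, 1, 9, 12, 6, 13]
  37 vs smaller child 9 at index 5, swap → [-15, -12, 9, 3, 1, 37, 12, 6, 13]

[-15, -12, 9, 3, 1, 37, 12, 6, 13]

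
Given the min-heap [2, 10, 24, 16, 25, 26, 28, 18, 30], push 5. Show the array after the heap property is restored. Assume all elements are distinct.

[2, 5, 24, 16, 10, 26, 28, 18, 30, 25]

append 5 at index 9 → [2, 10, 24, 16, 25, 26, 28, 18, 30, 5]
5 < parent 25 at index 4, swap → [2, 10, 24, 16, 5, 26, 28, 18, 30, 25]
5 < parent 10 at index 1, swap → [2, 5, 24, 16, 10, 26, 28, 18, 30, 25]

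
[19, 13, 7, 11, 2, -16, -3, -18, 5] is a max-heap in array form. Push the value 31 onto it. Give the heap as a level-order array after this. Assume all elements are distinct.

append 31 at index 9 → [19, 13, 7, 11, 2, -16, -3, -18, 5, 31]
31 > parent 2 at index 4, swap → [19, 13, 7, 11, 31, -16, -3, -18, 5, 2]
31 > parent 13 at index 1, swap → [19, 31, 7, 11, 13, -16, -3, -18, 5, 2]
31 > parent 19 at index 0, swap → [31, 19, 7, 11, 13, -16, -3, -18, 5, 2]

[31, 19, 7, 11, 13, -16, -3, -18, 5, 2]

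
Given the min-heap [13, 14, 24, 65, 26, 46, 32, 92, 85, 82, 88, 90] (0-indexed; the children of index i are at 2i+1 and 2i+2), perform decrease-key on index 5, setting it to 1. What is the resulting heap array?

[1, 14, 13, 65, 26, 24, 32, 92, 85, 82, 88, 90]

set index 5 from 46 to 1 → [13, 14, 24, 65, 26, 1, 32, 92, 85, 82, 88, 90]
1 < parent 24 at index 2, swap → [13, 14, 1, 65, 26, 24, 32, 92, 85, 82, 88, 90]
1 < parent 13 at index 0, swap → [1, 14, 13, 65, 26, 24, 32, 92, 85, 82, 88, 90]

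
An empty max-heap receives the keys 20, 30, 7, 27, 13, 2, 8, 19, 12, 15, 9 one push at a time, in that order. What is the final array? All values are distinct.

[30, 27, 8, 20, 15, 2, 7, 19, 12, 13, 9]

Insert 20:
  append 20 at index 0 → [20] (no swap needed)
Insert 30:
  append 30 at index 1 → [20, 30]
  30 > parent 20 at index 0, swap → [30, 20]
Insert 7:
  append 7 at index 2 → [30, 20, 7] (no swap needed)
Insert 27:
  append 27 at index 3 → [30, 20, 7, 27]
  27 > parent 20 at index 1, swap → [30, 27, 7, 20]
Insert 13:
  append 13 at index 4 → [30, 27, 7, 20, 13] (no swap needed)
Insert 2:
  append 2 at index 5 → [30, 27, 7, 20, 13, 2] (no swap needed)
Insert 8:
  append 8 at index 6 → [30, 27, 7, 20, 13, 2, 8]
  8 > parent 7 at index 2, swap → [30, 27, 8, 20, 13, 2, 7]
Insert 19:
  append 19 at index 7 → [30, 27, 8, 20, 13, 2, 7, 19] (no swap needed)
Insert 12:
  append 12 at index 8 → [30, 27, 8, 20, 13, 2, 7, 19, 12] (no swap needed)
Insert 15:
  append 15 at index 9 → [30, 27, 8, 20, 13, 2, 7, 19, 12, 15]
  15 > parent 13 at index 4, swap → [30, 27, 8, 20, 15, 2, 7, 19, 12, 13]
Insert 9:
  append 9 at index 10 → [30, 27, 8, 20, 15, 2, 7, 19, 12, 13, 9] (no swap needed)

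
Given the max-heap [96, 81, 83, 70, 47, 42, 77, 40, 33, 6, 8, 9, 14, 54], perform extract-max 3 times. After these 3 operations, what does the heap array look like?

[77, 70, 54, 40, 47, 42, 9, 14, 33, 6, 8]

extract-max #1 returns 96:
  remove root 96; move last element 54 to root → [54, 81, 83, 70, 47, 42, 77, 40, 33, 6, 8, 9, 14]
  54 vs larger child 83 at index 2, swap → [83, 81, 54, 70, 47, 42, 77, 40, 33, 6, 8, 9, 14]
  54 vs larger child 77 at index 6, swap → [83, 81, 77, 70, 47, 42, 54, 40, 33, 6, 8, 9, 14]
extract-max #2 returns 83:
  remove root 83; move last element 14 to root → [14, 81, 77, 70, 47, 42, 54, 40, 33, 6, 8, 9]
  14 vs larger child 81 at index 1, swap → [81, 14, 77, 70, 47, 42, 54, 40, 33, 6, 8, 9]
  14 vs larger child 70 at index 3, swap → [81, 70, 77, 14, 47, 42, 54, 40, 33, 6, 8, 9]
  14 vs larger child 40 at index 7, swap → [81, 70, 77, 40, 47, 42, 54, 14, 33, 6, 8, 9]
extract-max #3 returns 81:
  remove root 81; move last element 9 to root → [9, 70, 77, 40, 47, 42, 54, 14, 33, 6, 8]
  9 vs larger child 77 at index 2, swap → [77, 70, 9, 40, 47, 42, 54, 14, 33, 6, 8]
  9 vs larger child 54 at index 6, swap → [77, 70, 54, 40, 47, 42, 9, 14, 33, 6, 8]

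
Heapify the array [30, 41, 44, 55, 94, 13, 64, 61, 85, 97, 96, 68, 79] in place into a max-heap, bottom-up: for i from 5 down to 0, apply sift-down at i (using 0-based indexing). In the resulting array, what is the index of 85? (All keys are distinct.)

3

sift down from index 5:
  13 vs larger child 79 at index 12, swap → [30, 41, 44, 55, 94, 79, 64, 61, 85, 97, 96, 68, 13]
sift down from index 4:
  94 vs larger child 97 at index 9, swap → [30, 41, 44, 55, 97, 79, 64, 61, 85, 94, 96, 68, 13]
sift down from index 3:
  55 vs larger child 85 at index 8, swap → [30, 41, 44, 85, 97, 79, 64, 61, 55, 94, 96, 68, 13]
sift down from index 2:
  44 vs larger child 79 at index 5, swap → [30, 41, 79, 85, 97, 44, 64, 61, 55, 94, 96, 68, 13]
  44 vs larger child 68 at index 11, swap → [30, 41, 79, 85, 97, 68, 64, 61, 55, 94, 96, 44, 13]
sift down from index 1:
  41 vs larger child 97 at index 4, swap → [30, 97, 79, 85, 41, 68, 64, 61, 55, 94, 96, 44, 13]
  41 vs larger child 96 at index 10, swap → [30, 97, 79, 85, 96, 68, 64, 61, 55, 94, 41, 44, 13]
sift down from index 0:
  30 vs larger child 97 at index 1, swap → [97, 30, 79, 85, 96, 68, 64, 61, 55, 94, 41, 44, 13]
  30 vs larger child 96 at index 4, swap → [97, 96, 79, 85, 30, 68, 64, 61, 55, 94, 41, 44, 13]
  30 vs larger child 94 at index 9, swap → [97, 96, 79, 85, 94, 68, 64, 61, 55, 30, 41, 44, 13]
resulting array: [97, 96, 79, 85, 94, 68, 64, 61, 55, 30, 41, 44, 13]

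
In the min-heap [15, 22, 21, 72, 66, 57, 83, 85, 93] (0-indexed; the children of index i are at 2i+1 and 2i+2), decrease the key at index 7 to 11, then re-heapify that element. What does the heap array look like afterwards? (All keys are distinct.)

set index 7 from 85 to 11 → [15, 22, 21, 72, 66, 57, 83, 11, 93]
11 < parent 72 at index 3, swap → [15, 22, 21, 11, 66, 57, 83, 72, 93]
11 < parent 22 at index 1, swap → [15, 11, 21, 22, 66, 57, 83, 72, 93]
11 < parent 15 at index 0, swap → [11, 15, 21, 22, 66, 57, 83, 72, 93]

[11, 15, 21, 22, 66, 57, 83, 72, 93]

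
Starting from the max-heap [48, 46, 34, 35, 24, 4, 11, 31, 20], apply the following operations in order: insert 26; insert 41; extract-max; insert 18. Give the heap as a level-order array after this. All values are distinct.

insert 26:
  append 26 at index 9 → [48, 46, 34, 35, 24, 4, 11, 31, 20, 26]
  26 > parent 24 at index 4, swap → [48, 46, 34, 35, 26, 4, 11, 31, 20, 24]
insert 41:
  append 41 at index 10 → [48, 46, 34, 35, 26, 4, 11, 31, 20, 24, 41]
  41 > parent 26 at index 4, swap → [48, 46, 34, 35, 41, 4, 11, 31, 20, 24, 26]
extract-max → returns 48:
  remove root 48; move last element 26 to root → [26, 46, 34, 35, 41, 4, 11, 31, 20, 24]
  26 vs larger child 46 at index 1, swap → [46, 26, 34, 35, 41, 4, 11, 31, 20, 24]
  26 vs larger child 41 at index 4, swap → [46, 41, 34, 35, 26, 4, 11, 31, 20, 24]
insert 18:
  append 18 at index 10 → [46, 41, 34, 35, 26, 4, 11, 31, 20, 24, 18] (no swap needed)

[46, 41, 34, 35, 26, 4, 11, 31, 20, 24, 18]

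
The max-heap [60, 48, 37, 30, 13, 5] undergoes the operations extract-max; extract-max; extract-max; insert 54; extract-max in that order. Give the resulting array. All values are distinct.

extract-max → returns 60:
  remove root 60; move last element 5 to root → [5, 48, 37, 30, 13]
  5 vs larger child 48 at index 1, swap → [48, 5, 37, 30, 13]
  5 vs larger child 30 at index 3, swap → [48, 30, 37, 5, 13]
extract-max → returns 48:
  remove root 48; move last element 13 to root → [13, 30, 37, 5]
  13 vs larger child 37 at index 2, swap → [37, 30, 13, 5]
extract-max → returns 37:
  remove root 37; move last element 5 to root → [5, 30, 13]
  5 vs larger child 30 at index 1, swap → [30, 5, 13]
insert 54:
  append 54 at index 3 → [30, 5, 13, 54]
  54 > parent 5 at index 1, swap → [30, 54, 13, 5]
  54 > parent 30 at index 0, swap → [54, 30, 13, 5]
extract-max → returns 54:
  remove root 54; move last element 5 to root → [5, 30, 13]
  5 vs larger child 30 at index 1, swap → [30, 5, 13]

[30, 5, 13]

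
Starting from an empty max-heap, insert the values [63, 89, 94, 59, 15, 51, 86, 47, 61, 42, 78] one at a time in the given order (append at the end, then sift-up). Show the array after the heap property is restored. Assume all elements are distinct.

[94, 78, 89, 61, 63, 51, 86, 47, 59, 15, 42]

Insert 63:
  append 63 at index 0 → [63] (no swap needed)
Insert 89:
  append 89 at index 1 → [63, 89]
  89 > parent 63 at index 0, swap → [89, 63]
Insert 94:
  append 94 at index 2 → [89, 63, 94]
  94 > parent 89 at index 0, swap → [94, 63, 89]
Insert 59:
  append 59 at index 3 → [94, 63, 89, 59] (no swap needed)
Insert 15:
  append 15 at index 4 → [94, 63, 89, 59, 15] (no swap needed)
Insert 51:
  append 51 at index 5 → [94, 63, 89, 59, 15, 51] (no swap needed)
Insert 86:
  append 86 at index 6 → [94, 63, 89, 59, 15, 51, 86] (no swap needed)
Insert 47:
  append 47 at index 7 → [94, 63, 89, 59, 15, 51, 86, 47] (no swap needed)
Insert 61:
  append 61 at index 8 → [94, 63, 89, 59, 15, 51, 86, 47, 61]
  61 > parent 59 at index 3, swap → [94, 63, 89, 61, 15, 51, 86, 47, 59]
Insert 42:
  append 42 at index 9 → [94, 63, 89, 61, 15, 51, 86, 47, 59, 42]
  42 > parent 15 at index 4, swap → [94, 63, 89, 61, 42, 51, 86, 47, 59, 15]
Insert 78:
  append 78 at index 10 → [94, 63, 89, 61, 42, 51, 86, 47, 59, 15, 78]
  78 > parent 42 at index 4, swap → [94, 63, 89, 61, 78, 51, 86, 47, 59, 15, 42]
  78 > parent 63 at index 1, swap → [94, 78, 89, 61, 63, 51, 86, 47, 59, 15, 42]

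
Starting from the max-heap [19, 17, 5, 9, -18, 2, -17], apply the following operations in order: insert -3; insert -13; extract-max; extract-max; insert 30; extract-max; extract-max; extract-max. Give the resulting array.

[2, -3, -17, -13, -18]

insert -3:
  append -3 at index 7 → [19, 17, 5, 9, -18, 2, -17, -3] (no swap needed)
insert -13:
  append -13 at index 8 → [19, 17, 5, 9, -18, 2, -17, -3, -13] (no swap needed)
extract-max → returns 19:
  remove root 19; move last element -13 to root → [-13, 17, 5, 9, -18, 2, -17, -3]
  -13 vs larger child 17 at index 1, swap → [17, -13, 5, 9, -18, 2, -17, -3]
  -13 vs larger child 9 at index 3, swap → [17, 9, 5, -13, -18, 2, -17, -3]
  -13 vs only child -3 at index 7, swap → [17, 9, 5, -3, -18, 2, -17, -13]
extract-max → returns 17:
  remove root 17; move last element -13 to root → [-13, 9, 5, -3, -18, 2, -17]
  -13 vs larger child 9 at index 1, swap → [9, -13, 5, -3, -18, 2, -17]
  -13 vs larger child -3 at index 3, swap → [9, -3, 5, -13, -18, 2, -17]
insert 30:
  append 30 at index 7 → [9, -3, 5, -13, -18, 2, -17, 30]
  30 > parent -13 at index 3, swap → [9, -3, 5, 30, -18, 2, -17, -13]
  30 > parent -3 at index 1, swap → [9, 30, 5, -3, -18, 2, -17, -13]
  30 > parent 9 at index 0, swap → [30, 9, 5, -3, -18, 2, -17, -13]
extract-max → returns 30:
  remove root 30; move last element -13 to root → [-13, 9, 5, -3, -18, 2, -17]
  -13 vs larger child 9 at index 1, swap → [9, -13, 5, -3, -18, 2, -17]
  -13 vs larger child -3 at index 3, swap → [9, -3, 5, -13, -18, 2, -17]
extract-max → returns 9:
  remove root 9; move last element -17 to root → [-17, -3, 5, -13, -18, 2]
  -17 vs larger child 5 at index 2, swap → [5, -3, -17, -13, -18, 2]
  -17 vs only child 2 at index 5, swap → [5, -3, 2, -13, -18, -17]
extract-max → returns 5:
  remove root 5; move last element -17 to root → [-17, -3, 2, -13, -18]
  -17 vs larger child 2 at index 2, swap → [2, -3, -17, -13, -18]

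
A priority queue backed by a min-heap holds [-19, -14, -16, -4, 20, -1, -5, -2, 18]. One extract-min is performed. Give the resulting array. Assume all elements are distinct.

remove root -19; move last element 18 to root → [18, -14, -16, -4, 20, -1, -5, -2]
18 vs smaller child -16 at index 2, swap → [-16, -14, 18, -4, 20, -1, -5, -2]
18 vs smaller child -5 at index 6, swap → [-16, -14, -5, -4, 20, -1, 18, -2]

[-16, -14, -5, -4, 20, -1, 18, -2]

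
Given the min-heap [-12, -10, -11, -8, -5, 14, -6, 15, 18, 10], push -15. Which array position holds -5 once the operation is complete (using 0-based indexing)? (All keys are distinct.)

10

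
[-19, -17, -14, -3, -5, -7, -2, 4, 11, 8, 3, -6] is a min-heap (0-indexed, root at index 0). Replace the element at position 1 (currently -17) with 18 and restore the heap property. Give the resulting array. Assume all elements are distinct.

set index 1 from -17 to 18 → [-19, 18, -14, -3, -5, -7, -2, 4, 11, 8, 3, -6]
18 vs smaller child -5 at index 4, swap → [-19, -5, -14, -3, 18, -7, -2, 4, 11, 8, 3, -6]
18 vs smaller child 3 at index 10, swap → [-19, -5, -14, -3, 3, -7, -2, 4, 11, 8, 18, -6]

[-19, -5, -14, -3, 3, -7, -2, 4, 11, 8, 18, -6]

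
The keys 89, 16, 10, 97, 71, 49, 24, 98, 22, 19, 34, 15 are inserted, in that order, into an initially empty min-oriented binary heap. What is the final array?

[10, 19, 15, 71, 22, 16, 24, 98, 97, 89, 34, 49]

Insert 89:
  append 89 at index 0 → [89] (no swap needed)
Insert 16:
  append 16 at index 1 → [89, 16]
  16 < parent 89 at index 0, swap → [16, 89]
Insert 10:
  append 10 at index 2 → [16, 89, 10]
  10 < parent 16 at index 0, swap → [10, 89, 16]
Insert 97:
  append 97 at index 3 → [10, 89, 16, 97] (no swap needed)
Insert 71:
  append 71 at index 4 → [10, 89, 16, 97, 71]
  71 < parent 89 at index 1, swap → [10, 71, 16, 97, 89]
Insert 49:
  append 49 at index 5 → [10, 71, 16, 97, 89, 49] (no swap needed)
Insert 24:
  append 24 at index 6 → [10, 71, 16, 97, 89, 49, 24] (no swap needed)
Insert 98:
  append 98 at index 7 → [10, 71, 16, 97, 89, 49, 24, 98] (no swap needed)
Insert 22:
  append 22 at index 8 → [10, 71, 16, 97, 89, 49, 24, 98, 22]
  22 < parent 97 at index 3, swap → [10, 71, 16, 22, 89, 49, 24, 98, 97]
  22 < parent 71 at index 1, swap → [10, 22, 16, 71, 89, 49, 24, 98, 97]
Insert 19:
  append 19 at index 9 → [10, 22, 16, 71, 89, 49, 24, 98, 97, 19]
  19 < parent 89 at index 4, swap → [10, 22, 16, 71, 19, 49, 24, 98, 97, 89]
  19 < parent 22 at index 1, swap → [10, 19, 16, 71, 22, 49, 24, 98, 97, 89]
Insert 34:
  append 34 at index 10 → [10, 19, 16, 71, 22, 49, 24, 98, 97, 89, 34] (no swap needed)
Insert 15:
  append 15 at index 11 → [10, 19, 16, 71, 22, 49, 24, 98, 97, 89, 34, 15]
  15 < parent 49 at index 5, swap → [10, 19, 16, 71, 22, 15, 24, 98, 97, 89, 34, 49]
  15 < parent 16 at index 2, swap → [10, 19, 15, 71, 22, 16, 24, 98, 97, 89, 34, 49]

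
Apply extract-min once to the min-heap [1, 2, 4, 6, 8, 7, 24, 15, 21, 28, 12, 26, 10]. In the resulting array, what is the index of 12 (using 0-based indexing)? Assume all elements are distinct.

10

remove root 1; move last element 10 to root → [10, 2, 4, 6, 8, 7, 24, 15, 21, 28, 12, 26]
10 vs smaller child 2 at index 1, swap → [2, 10, 4, 6, 8, 7, 24, 15, 21, 28, 12, 26]
10 vs smaller child 6 at index 3, swap → [2, 6, 4, 10, 8, 7, 24, 15, 21, 28, 12, 26]
resulting array: [2, 6, 4, 10, 8, 7, 24, 15, 21, 28, 12, 26]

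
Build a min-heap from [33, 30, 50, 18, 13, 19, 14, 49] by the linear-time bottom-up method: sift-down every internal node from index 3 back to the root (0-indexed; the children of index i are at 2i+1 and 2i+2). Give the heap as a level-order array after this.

[13, 18, 14, 33, 30, 19, 50, 49]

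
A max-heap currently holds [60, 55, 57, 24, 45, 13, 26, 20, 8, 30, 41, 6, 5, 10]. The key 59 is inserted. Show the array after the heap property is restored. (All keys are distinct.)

[60, 55, 59, 24, 45, 13, 57, 20, 8, 30, 41, 6, 5, 10, 26]

append 59 at index 14 → [60, 55, 57, 24, 45, 13, 26, 20, 8, 30, 41, 6, 5, 10, 59]
59 > parent 26 at index 6, swap → [60, 55, 57, 24, 45, 13, 59, 20, 8, 30, 41, 6, 5, 10, 26]
59 > parent 57 at index 2, swap → [60, 55, 59, 24, 45, 13, 57, 20, 8, 30, 41, 6, 5, 10, 26]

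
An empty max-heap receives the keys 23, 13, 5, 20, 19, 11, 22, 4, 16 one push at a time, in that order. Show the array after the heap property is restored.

[23, 20, 22, 16, 19, 5, 11, 4, 13]

Insert 23:
  append 23 at index 0 → [23] (no swap needed)
Insert 13:
  append 13 at index 1 → [23, 13] (no swap needed)
Insert 5:
  append 5 at index 2 → [23, 13, 5] (no swap needed)
Insert 20:
  append 20 at index 3 → [23, 13, 5, 20]
  20 > parent 13 at index 1, swap → [23, 20, 5, 13]
Insert 19:
  append 19 at index 4 → [23, 20, 5, 13, 19] (no swap needed)
Insert 11:
  append 11 at index 5 → [23, 20, 5, 13, 19, 11]
  11 > parent 5 at index 2, swap → [23, 20, 11, 13, 19, 5]
Insert 22:
  append 22 at index 6 → [23, 20, 11, 13, 19, 5, 22]
  22 > parent 11 at index 2, swap → [23, 20, 22, 13, 19, 5, 11]
Insert 4:
  append 4 at index 7 → [23, 20, 22, 13, 19, 5, 11, 4] (no swap needed)
Insert 16:
  append 16 at index 8 → [23, 20, 22, 13, 19, 5, 11, 4, 16]
  16 > parent 13 at index 3, swap → [23, 20, 22, 16, 19, 5, 11, 4, 13]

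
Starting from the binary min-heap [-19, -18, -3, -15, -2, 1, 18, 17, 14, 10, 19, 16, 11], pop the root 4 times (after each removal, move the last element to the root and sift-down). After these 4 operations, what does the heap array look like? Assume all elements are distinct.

[-2, 10, 1, 11, 16, 19, 18, 17, 14]

extract-min #1 returns -19:
  remove root -19; move last element 11 to root → [11, -18, -3, -15, -2, 1, 18, 17, 14, 10, 19, 16]
  11 vs smaller child -18 at index 1, swap → [-18, 11, -3, -15, -2, 1, 18, 17, 14, 10, 19, 16]
  11 vs smaller child -15 at index 3, swap → [-18, -15, -3, 11, -2, 1, 18, 17, 14, 10, 19, 16]
extract-min #2 returns -18:
  remove root -18; move last element 16 to root → [16, -15, -3, 11, -2, 1, 18, 17, 14, 10, 19]
  16 vs smaller child -15 at index 1, swap → [-15, 16, -3, 11, -2, 1, 18, 17, 14, 10, 19]
  16 vs smaller child -2 at index 4, swap → [-15, -2, -3, 11, 16, 1, 18, 17, 14, 10, 19]
  16 vs smaller child 10 at index 9, swap → [-15, -2, -3, 11, 10, 1, 18, 17, 14, 16, 19]
extract-min #3 returns -15:
  remove root -15; move last element 19 to root → [19, -2, -3, 11, 10, 1, 18, 17, 14, 16]
  19 vs smaller child -3 at index 2, swap → [-3, -2, 19, 11, 10, 1, 18, 17, 14, 16]
  19 vs smaller child 1 at index 5, swap → [-3, -2, 1, 11, 10, 19, 18, 17, 14, 16]
extract-min #4 returns -3:
  remove root -3; move last element 16 to root → [16, -2, 1, 11, 10, 19, 18, 17, 14]
  16 vs smaller child -2 at index 1, swap → [-2, 16, 1, 11, 10, 19, 18, 17, 14]
  16 vs smaller child 10 at index 4, swap → [-2, 10, 1, 11, 16, 19, 18, 17, 14]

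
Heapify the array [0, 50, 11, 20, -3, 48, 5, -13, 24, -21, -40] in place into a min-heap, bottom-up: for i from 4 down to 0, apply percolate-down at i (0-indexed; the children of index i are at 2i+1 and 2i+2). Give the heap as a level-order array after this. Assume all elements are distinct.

sift down from index 4:
  -3 vs smaller child -40 at index 10, swap → [0, 50, 11, 20, -40, 48, 5, -13, 24, -21, -3]
sift down from index 3:
  20 vs smaller child -13 at index 7, swap → [0, 50, 11, -13, -40, 48, 5, 20, 24, -21, -3]
sift down from index 2:
  11 vs smaller child 5 at index 6, swap → [0, 50, 5, -13, -40, 48, 11, 20, 24, -21, -3]
sift down from index 1:
  50 vs smaller child -40 at index 4, swap → [0, -40, 5, -13, 50, 48, 11, 20, 24, -21, -3]
  50 vs smaller child -21 at index 9, swap → [0, -40, 5, -13, -21, 48, 11, 20, 24, 50, -3]
sift down from index 0:
  0 vs smaller child -40 at index 1, swap → [-40, 0, 5, -13, -21, 48, 11, 20, 24, 50, -3]
  0 vs smaller child -21 at index 4, swap → [-40, -21, 5, -13, 0, 48, 11, 20, 24, 50, -3]
  0 vs smaller child -3 at index 10, swap → [-40, -21, 5, -13, -3, 48, 11, 20, 24, 50, 0]

[-40, -21, 5, -13, -3, 48, 11, 20, 24, 50, 0]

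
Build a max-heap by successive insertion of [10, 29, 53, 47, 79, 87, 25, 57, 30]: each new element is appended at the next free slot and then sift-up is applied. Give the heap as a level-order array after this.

[87, 57, 79, 53, 47, 29, 25, 10, 30]

Insert 10:
  append 10 at index 0 → [10] (no swap needed)
Insert 29:
  append 29 at index 1 → [10, 29]
  29 > parent 10 at index 0, swap → [29, 10]
Insert 53:
  append 53 at index 2 → [29, 10, 53]
  53 > parent 29 at index 0, swap → [53, 10, 29]
Insert 47:
  append 47 at index 3 → [53, 10, 29, 47]
  47 > parent 10 at index 1, swap → [53, 47, 29, 10]
Insert 79:
  append 79 at index 4 → [53, 47, 29, 10, 79]
  79 > parent 47 at index 1, swap → [53, 79, 29, 10, 47]
  79 > parent 53 at index 0, swap → [79, 53, 29, 10, 47]
Insert 87:
  append 87 at index 5 → [79, 53, 29, 10, 47, 87]
  87 > parent 29 at index 2, swap → [79, 53, 87, 10, 47, 29]
  87 > parent 79 at index 0, swap → [87, 53, 79, 10, 47, 29]
Insert 25:
  append 25 at index 6 → [87, 53, 79, 10, 47, 29, 25] (no swap needed)
Insert 57:
  append 57 at index 7 → [87, 53, 79, 10, 47, 29, 25, 57]
  57 > parent 10 at index 3, swap → [87, 53, 79, 57, 47, 29, 25, 10]
  57 > parent 53 at index 1, swap → [87, 57, 79, 53, 47, 29, 25, 10]
Insert 30:
  append 30 at index 8 → [87, 57, 79, 53, 47, 29, 25, 10, 30] (no swap needed)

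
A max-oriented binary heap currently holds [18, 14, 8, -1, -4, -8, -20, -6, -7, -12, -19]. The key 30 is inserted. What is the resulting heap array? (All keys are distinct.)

[30, 14, 18, -1, -4, 8, -20, -6, -7, -12, -19, -8]

append 30 at index 11 → [18, 14, 8, -1, -4, -8, -20, -6, -7, -12, -19, 30]
30 > parent -8 at index 5, swap → [18, 14, 8, -1, -4, 30, -20, -6, -7, -12, -19, -8]
30 > parent 8 at index 2, swap → [18, 14, 30, -1, -4, 8, -20, -6, -7, -12, -19, -8]
30 > parent 18 at index 0, swap → [30, 14, 18, -1, -4, 8, -20, -6, -7, -12, -19, -8]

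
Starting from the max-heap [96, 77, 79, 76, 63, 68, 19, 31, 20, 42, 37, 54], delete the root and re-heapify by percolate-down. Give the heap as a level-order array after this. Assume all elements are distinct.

[79, 77, 68, 76, 63, 54, 19, 31, 20, 42, 37]

remove root 96; move last element 54 to root → [54, 77, 79, 76, 63, 68, 19, 31, 20, 42, 37]
54 vs larger child 79 at index 2, swap → [79, 77, 54, 76, 63, 68, 19, 31, 20, 42, 37]
54 vs larger child 68 at index 5, swap → [79, 77, 68, 76, 63, 54, 19, 31, 20, 42, 37]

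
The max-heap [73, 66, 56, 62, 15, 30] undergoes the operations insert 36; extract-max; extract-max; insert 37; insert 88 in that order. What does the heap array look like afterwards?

insert 36:
  append 36 at index 6 → [73, 66, 56, 62, 15, 30, 36] (no swap needed)
extract-max → returns 73:
  remove root 73; move last element 36 to root → [36, 66, 56, 62, 15, 30]
  36 vs larger child 66 at index 1, swap → [66, 36, 56, 62, 15, 30]
  36 vs larger child 62 at index 3, swap → [66, 62, 56, 36, 15, 30]
extract-max → returns 66:
  remove root 66; move last element 30 to root → [30, 62, 56, 36, 15]
  30 vs larger child 62 at index 1, swap → [62, 30, 56, 36, 15]
  30 vs larger child 36 at index 3, swap → [62, 36, 56, 30, 15]
insert 37:
  append 37 at index 5 → [62, 36, 56, 30, 15, 37] (no swap needed)
insert 88:
  append 88 at index 6 → [62, 36, 56, 30, 15, 37, 88]
  88 > parent 56 at index 2, swap → [62, 36, 88, 30, 15, 37, 56]
  88 > parent 62 at index 0, swap → [88, 36, 62, 30, 15, 37, 56]

[88, 36, 62, 30, 15, 37, 56]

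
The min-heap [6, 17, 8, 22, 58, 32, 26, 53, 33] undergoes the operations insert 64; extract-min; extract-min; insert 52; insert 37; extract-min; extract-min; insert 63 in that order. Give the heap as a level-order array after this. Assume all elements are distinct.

insert 64:
  append 64 at index 9 → [6, 17, 8, 22, 58, 32, 26, 53, 33, 64] (no swap needed)
extract-min → returns 6:
  remove root 6; move last element 64 to root → [64, 17, 8, 22, 58, 32, 26, 53, 33]
  64 vs smaller child 8 at index 2, swap → [8, 17, 64, 22, 58, 32, 26, 53, 33]
  64 vs smaller child 26 at index 6, swap → [8, 17, 26, 22, 58, 32, 64, 53, 33]
extract-min → returns 8:
  remove root 8; move last element 33 to root → [33, 17, 26, 22, 58, 32, 64, 53]
  33 vs smaller child 17 at index 1, swap → [17, 33, 26, 22, 58, 32, 64, 53]
  33 vs smaller child 22 at index 3, swap → [17, 22, 26, 33, 58, 32, 64, 53]
insert 52:
  append 52 at index 8 → [17, 22, 26, 33, 58, 32, 64, 53, 52] (no swap needed)
insert 37:
  append 37 at index 9 → [17, 22, 26, 33, 58, 32, 64, 53, 52, 37]
  37 < parent 58 at index 4, swap → [17, 22, 26, 33, 37, 32, 64, 53, 52, 58]
extract-min → returns 17:
  remove root 17; move last element 58 to root → [58, 22, 26, 33, 37, 32, 64, 53, 52]
  58 vs smaller child 22 at index 1, swap → [22, 58, 26, 33, 37, 32, 64, 53, 52]
  58 vs smaller child 33 at index 3, swap → [22, 33, 26, 58, 37, 32, 64, 53, 52]
  58 vs smaller child 52 at index 8, swap → [22, 33, 26, 52, 37, 32, 64, 53, 58]
extract-min → returns 22:
  remove root 22; move last element 58 to root → [58, 33, 26, 52, 37, 32, 64, 53]
  58 vs smaller child 26 at index 2, swap → [26, 33, 58, 52, 37, 32, 64, 53]
  58 vs smaller child 32 at index 5, swap → [26, 33, 32, 52, 37, 58, 64, 53]
insert 63:
  append 63 at index 8 → [26, 33, 32, 52, 37, 58, 64, 53, 63] (no swap needed)

[26, 33, 32, 52, 37, 58, 64, 53, 63]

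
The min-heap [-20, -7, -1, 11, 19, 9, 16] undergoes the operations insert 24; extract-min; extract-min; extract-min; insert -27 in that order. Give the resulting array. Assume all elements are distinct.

insert 24:
  append 24 at index 7 → [-20, -7, -1, 11, 19, 9, 16, 24] (no swap needed)
extract-min → returns -20:
  remove root -20; move last element 24 to root → [24, -7, -1, 11, 19, 9, 16]
  24 vs smaller child -7 at index 1, swap → [-7, 24, -1, 11, 19, 9, 16]
  24 vs smaller child 11 at index 3, swap → [-7, 11, -1, 24, 19, 9, 16]
extract-min → returns -7:
  remove root -7; move last element 16 to root → [16, 11, -1, 24, 19, 9]
  16 vs smaller child -1 at index 2, swap → [-1, 11, 16, 24, 19, 9]
  16 vs only child 9 at index 5, swap → [-1, 11, 9, 24, 19, 16]
extract-min → returns -1:
  remove root -1; move last element 16 to root → [16, 11, 9, 24, 19]
  16 vs smaller child 9 at index 2, swap → [9, 11, 16, 24, 19]
insert -27:
  append -27 at index 5 → [9, 11, 16, 24, 19, -27]
  -27 < parent 16 at index 2, swap → [9, 11, -27, 24, 19, 16]
  -27 < parent 9 at index 0, swap → [-27, 11, 9, 24, 19, 16]

[-27, 11, 9, 24, 19, 16]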